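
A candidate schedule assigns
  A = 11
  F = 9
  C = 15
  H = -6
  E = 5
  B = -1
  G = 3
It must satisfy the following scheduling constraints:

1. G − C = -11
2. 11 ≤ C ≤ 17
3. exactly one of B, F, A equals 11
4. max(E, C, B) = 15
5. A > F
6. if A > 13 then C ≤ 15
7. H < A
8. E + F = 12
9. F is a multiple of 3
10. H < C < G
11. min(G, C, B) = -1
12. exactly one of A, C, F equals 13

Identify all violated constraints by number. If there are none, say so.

Constraints 1, 8, 10, and 12 are violated.

1. G − C = 3 − 15 = -12, not -11 — fails.
2. C = 15 lies in [11, 17] — holds.
3. B=-1, F=9, A=11; 1 of them equals 11 — holds.
4. max(5, 15, -1) = 15 — holds.
5. A = 11, F = 9; 11 > 9 — holds.
6. A = 11, not > 13; antecedent false, conditional vacuously true — holds.
7. H = -6, A = 11; -6 < 11 — holds.
8. E + F = 5 + 9 = 14, not 12 — fails.
9. 9 / 3 = 3, so 3 divides 9 — holds.
10. values -6, 15, 3; C = 15 is not < G = 3 — fails.
11. min(3, 15, -1) = -1 — holds.
12. A=11, C=15, F=9; 0 of them equal 13, not exactly one — fails.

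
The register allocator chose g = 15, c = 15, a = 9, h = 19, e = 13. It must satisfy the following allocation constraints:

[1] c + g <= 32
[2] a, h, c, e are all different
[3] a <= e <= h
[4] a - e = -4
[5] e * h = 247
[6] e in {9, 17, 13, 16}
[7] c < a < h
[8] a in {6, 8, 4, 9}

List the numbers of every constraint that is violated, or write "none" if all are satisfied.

Violated: 7.

[1] c + g = 15 + 15 = 30; 30 ≤ 32 — satisfied.
[2] values 9, 19, 15, 13 are pairwise distinct — satisfied.
[3] values 9 <= 13 <= 19 — satisfied.
[4] a - e = 9 - 13 = -4 — satisfied.
[5] e * h = 13 * 19 = 247 — satisfied.
[6] e = 13 is in {9, 17, 13, 16} — satisfied.
[7] values 15, 9, 19; c = 15 is not < a = 9 — violated.
[8] a = 9 is in {6, 8, 4, 9} — satisfied.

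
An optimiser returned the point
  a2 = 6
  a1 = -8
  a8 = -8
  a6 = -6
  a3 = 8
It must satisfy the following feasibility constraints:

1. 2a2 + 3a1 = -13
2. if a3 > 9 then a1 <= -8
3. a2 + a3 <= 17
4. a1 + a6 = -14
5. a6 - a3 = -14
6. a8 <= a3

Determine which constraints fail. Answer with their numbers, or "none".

1. 2a2 + 3a1 = 2(6) + 3(-8) = -12, not -13  ✗
2. a3 = 8, not > 9; antecedent false, conditional vacuously true  ✓
3. a2 + a3 = 6 + 8 = 14; 14 ≤ 17  ✓
4. a1 + a6 = -8 + (-6) = -14  ✓
5. a6 - a3 = -6 - 8 = -14  ✓
6. a8 = -8, a3 = 8; -8 ≤ 8  ✓

The assignment fails constraint 1.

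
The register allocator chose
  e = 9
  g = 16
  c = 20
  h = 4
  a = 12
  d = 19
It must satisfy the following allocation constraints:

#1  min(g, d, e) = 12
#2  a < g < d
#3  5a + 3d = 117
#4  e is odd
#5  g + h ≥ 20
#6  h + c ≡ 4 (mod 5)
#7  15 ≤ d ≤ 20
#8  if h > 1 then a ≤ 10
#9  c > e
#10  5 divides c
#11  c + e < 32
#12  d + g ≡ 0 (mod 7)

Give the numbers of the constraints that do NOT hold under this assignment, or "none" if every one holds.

Constraints 1 and 8 do not hold.

#1 min(16, 19, 9) = 9, not 12  no
#2 values 12 < 16 < 19  yes
#3 5a + 3d = 5(12) + 3(19) = 117  yes
#4 e = 9 is odd  yes
#5 g + h = 16 + 4 = 20; 20 ≥ 20  yes
#6 h + c = 24; 24 mod 5 = 4  yes
#7 d = 19 lies in [15, 20]  yes
#8 h = 4 > 1, so we need a ≤ 10; but a = 12 > 10  no
#9 c = 20, e = 9; 20 > 9  yes
#10 20 / 5 = 4, so 5 divides 20  yes
#11 c + e = 20 + 9 = 29; 29 < 32  yes
#12 d + g = 35; 35 mod 7 = 0  yes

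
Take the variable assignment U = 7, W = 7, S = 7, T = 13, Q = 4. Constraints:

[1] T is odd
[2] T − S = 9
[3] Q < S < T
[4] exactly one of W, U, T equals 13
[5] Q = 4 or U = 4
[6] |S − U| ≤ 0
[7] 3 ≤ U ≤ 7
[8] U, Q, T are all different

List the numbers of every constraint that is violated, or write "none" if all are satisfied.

Violated: 2.

[1] T = 13 is odd — OK.
[2] T − S = 13 − 7 = 6, not 9 — violated.
[3] values 4 < 7 < 13 — OK.
[4] W=7, U=7, T=13; 1 of them equals 13 — OK.
[5] Q = 4 = 4 (first disjunct) — OK.
[6] |7 − 7| = 0; 0 ≤ 0 — OK.
[7] U = 7 lies in [3, 7] — OK.
[8] values 7, 4, 13 are pairwise distinct — OK.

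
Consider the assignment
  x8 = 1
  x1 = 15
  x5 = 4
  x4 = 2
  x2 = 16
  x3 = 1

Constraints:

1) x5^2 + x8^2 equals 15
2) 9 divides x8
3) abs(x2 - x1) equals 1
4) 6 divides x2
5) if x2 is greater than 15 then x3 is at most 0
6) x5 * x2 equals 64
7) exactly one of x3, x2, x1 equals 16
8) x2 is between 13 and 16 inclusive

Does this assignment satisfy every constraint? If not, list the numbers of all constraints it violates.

Constraints 1, 2, 4, and 5 do not hold.

1) x5^2 + x8^2 = 4^2 + 1^2 = 16 + 1 = 17, not 15  ✗
2) 1 = 9*0 + 1, so 9 does not divide 1  ✗
3) abs(16 - 15) = 1  ✓
4) 16 = 6*2 + 4, so 6 does not divide 16  ✗
5) x2 = 16 > 15, so we need x3 ≤ 0; but x3 = 1 > 0  ✗
6) x5 * x2 = 4 * 16 = 64  ✓
7) x3=1, x2=16, x1=15; 1 of them equals 16  ✓
8) x2 = 16 lies in [13, 16]  ✓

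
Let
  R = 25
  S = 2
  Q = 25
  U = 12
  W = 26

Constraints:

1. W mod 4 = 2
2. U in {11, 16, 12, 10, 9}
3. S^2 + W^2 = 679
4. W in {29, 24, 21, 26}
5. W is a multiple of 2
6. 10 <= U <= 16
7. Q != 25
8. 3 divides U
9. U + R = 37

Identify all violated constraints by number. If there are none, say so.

1. 26 mod 4 = 2  ✔
2. U = 12 is in {11, 16, 12, 10, 9}  ✔
3. S^2 + W^2 = 2^2 + 26^2 = 4 + 676 = 680, not 679  ✘
4. W = 26 is in {29, 24, 21, 26}  ✔
5. 26 / 2 = 13, so 2 divides 26  ✔
6. U = 12 lies in [10, 16]  ✔
7. Q = 25, but 25 is required to differ  ✘
8. 12 / 3 = 4, so 3 divides 12  ✔
9. U + R = 12 + 25 = 37  ✔

No — constraints 3 and 7 are not satisfied.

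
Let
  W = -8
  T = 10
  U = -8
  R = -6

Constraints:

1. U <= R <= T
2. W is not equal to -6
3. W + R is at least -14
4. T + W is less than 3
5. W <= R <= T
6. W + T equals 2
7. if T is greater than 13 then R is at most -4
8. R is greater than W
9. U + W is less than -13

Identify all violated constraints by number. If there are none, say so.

None — every constraint holds.

1. values -8 <= -6 <= 10 — holds.
2. W = -8, and -8 ≠ -6 — holds.
3. W + R = -8 + (-6) = -14; -14 ≥ -14 — holds.
4. T + W = 10 + (-8) = 2; 2 < 3 — holds.
5. values -8 <= -6 <= 10 — holds.
6. W + T = -8 + 10 = 2 — holds.
7. T = 10, not > 13; antecedent false, conditional vacuously true — holds.
8. R = -6, W = -8; -6 > -8 — holds.
9. U + W = -8 + (-8) = -16; -16 < -13 — holds.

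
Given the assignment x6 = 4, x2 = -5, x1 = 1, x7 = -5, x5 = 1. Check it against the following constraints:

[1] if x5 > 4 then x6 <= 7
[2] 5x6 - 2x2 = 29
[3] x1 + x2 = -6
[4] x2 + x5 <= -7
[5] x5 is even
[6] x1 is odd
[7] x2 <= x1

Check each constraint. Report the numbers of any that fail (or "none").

[1] x5 = 1, not > 4; antecedent false, conditional vacuously true  true
[2] 5x6 - 2x2 = 5(4) - 2(-5) = 30, not 29  false
[3] x1 + x2 = 1 + (-5) = -4, not -6  false
[4] x2 + x5 = -5 + 1 = -4; -4 > -7, bound -7 not met  false
[5] x5 = 1 is odd  false
[6] x1 = 1 is odd  true
[7] x2 = -5, x1 = 1; -5 ≤ 1  true

Constraints 2, 3, 4, and 5 do not hold.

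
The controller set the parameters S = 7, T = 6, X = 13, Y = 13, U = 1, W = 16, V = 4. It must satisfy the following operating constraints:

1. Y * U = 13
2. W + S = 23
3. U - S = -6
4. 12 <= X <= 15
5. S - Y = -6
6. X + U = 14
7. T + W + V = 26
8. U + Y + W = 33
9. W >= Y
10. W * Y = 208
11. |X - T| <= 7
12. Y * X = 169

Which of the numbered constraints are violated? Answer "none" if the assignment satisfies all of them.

1. Y * U = 13 * 1 = 13 — satisfied.
2. W + S = 16 + 7 = 23 — satisfied.
3. U - S = 1 - 7 = -6 — satisfied.
4. X = 13 lies in [12, 15] — satisfied.
5. S - Y = 7 - 13 = -6 — satisfied.
6. X + U = 13 + 1 = 14 — satisfied.
7. T + W + V = 6 + 16 + 4 = 26 — satisfied.
8. U + Y + W = 1 + 13 + 16 = 30, not 33 — violated.
9. W = 16, Y = 13; 16 ≥ 13 — satisfied.
10. W * Y = 16 * 13 = 208 — satisfied.
11. |13 - 6| = 7; 7 ≤ 7 — satisfied.
12. Y * X = 13 * 13 = 169 — satisfied.

The assignment fails constraint 8.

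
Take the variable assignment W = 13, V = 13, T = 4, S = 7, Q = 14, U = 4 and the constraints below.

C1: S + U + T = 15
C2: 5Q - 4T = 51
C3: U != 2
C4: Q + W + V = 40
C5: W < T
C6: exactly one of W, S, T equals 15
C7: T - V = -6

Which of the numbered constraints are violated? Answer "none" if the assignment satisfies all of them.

C1: S + U + T = 7 + 4 + 4 = 15  OK
C2: 5Q - 4T = 5(14) - 4(4) = 54, not 51  FAIL
C3: U = 4, and 4 ≠ 2  OK
C4: Q + W + V = 14 + 13 + 13 = 40  OK
C5: W = 13, T = 4; 13 ≥ 4 (want <)  FAIL
C6: W=13, S=7, T=4; 0 of them equal 15, not exactly one  FAIL
C7: T - V = 4 - 13 = -9, not -6  FAIL

Constraints 2, 5, 6, and 7 are violated.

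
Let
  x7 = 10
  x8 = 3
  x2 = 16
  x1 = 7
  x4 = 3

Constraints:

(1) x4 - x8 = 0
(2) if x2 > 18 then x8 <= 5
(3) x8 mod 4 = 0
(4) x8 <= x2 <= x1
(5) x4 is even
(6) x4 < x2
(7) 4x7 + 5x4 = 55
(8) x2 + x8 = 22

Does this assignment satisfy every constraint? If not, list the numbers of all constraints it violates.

Constraints 3, 4, 5, 8 are violated.

(1) x4 - x8 = 3 - 3 = 0 — OK.
(2) x2 = 16, not > 18; antecedent false, conditional vacuously true — OK.
(3) 3 mod 4 = 3, not 0 — violated.
(4) values 3, 16, 7; x2 = 16 is not <= x1 = 7 — violated.
(5) x4 = 3 is odd — violated.
(6) x4 = 3, x2 = 16; 3 < 16 — OK.
(7) 4x7 + 5x4 = 4(10) + 5(3) = 55 — OK.
(8) x2 + x8 = 16 + 3 = 19, not 22 — violated.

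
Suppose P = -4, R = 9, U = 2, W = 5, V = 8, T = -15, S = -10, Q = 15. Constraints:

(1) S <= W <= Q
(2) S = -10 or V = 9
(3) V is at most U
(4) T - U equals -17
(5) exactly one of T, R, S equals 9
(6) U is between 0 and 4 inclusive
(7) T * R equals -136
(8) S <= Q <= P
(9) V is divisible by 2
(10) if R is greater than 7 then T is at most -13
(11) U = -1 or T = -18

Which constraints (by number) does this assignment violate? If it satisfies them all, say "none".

The assignment fails constraints 3, 7, 8, and 11.

(1) values -10 <= 5 <= 15 — satisfied.
(2) S = -10 = -10 (first disjunct) — satisfied.
(3) V = 8, U = 2; 8 > 2 (want ≤) — violated.
(4) T - U = -15 - 2 = -17 — satisfied.
(5) T=-15, R=9, S=-10; 1 of them equals 9 — satisfied.
(6) U = 2 lies in [0, 4] — satisfied.
(7) T * R = -15 * 9 = -135, not -136 — violated.
(8) values -10, 15, -4; Q = 15 is not <= P = -4 — violated.
(9) 8 / 2 = 4, so 2 divides 8 — satisfied.
(10) R = 9 > 7, so we need T ≤ -13; T = -15 ≤ -13 — satisfied.
(11) U = 2 ≠ -1 and T = -15 ≠ -18; both disjuncts false — violated.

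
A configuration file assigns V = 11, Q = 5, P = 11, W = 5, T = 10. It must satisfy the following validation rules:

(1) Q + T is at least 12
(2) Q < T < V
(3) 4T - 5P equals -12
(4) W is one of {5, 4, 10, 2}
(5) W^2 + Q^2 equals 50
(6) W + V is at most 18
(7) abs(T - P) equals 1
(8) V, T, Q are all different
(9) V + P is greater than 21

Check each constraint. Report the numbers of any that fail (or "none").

The assignment fails constraint 3.

(1) Q + T = 5 + 10 = 15; 15 ≥ 12 — holds.
(2) values 5 < 10 < 11 — holds.
(3) 4T - 5P = 4(10) - 5(11) = -15, not -12 — does not hold.
(4) W = 5 is in {5, 4, 10, 2} — holds.
(5) W^2 + Q^2 = 5^2 + 5^2 = 25 + 25 = 50 — holds.
(6) W + V = 5 + 11 = 16; 16 ≤ 18 — holds.
(7) abs(10 - 11) = 1 — holds.
(8) values 11, 10, 5 are pairwise distinct — holds.
(9) V + P = 11 + 11 = 22; 22 > 21 — holds.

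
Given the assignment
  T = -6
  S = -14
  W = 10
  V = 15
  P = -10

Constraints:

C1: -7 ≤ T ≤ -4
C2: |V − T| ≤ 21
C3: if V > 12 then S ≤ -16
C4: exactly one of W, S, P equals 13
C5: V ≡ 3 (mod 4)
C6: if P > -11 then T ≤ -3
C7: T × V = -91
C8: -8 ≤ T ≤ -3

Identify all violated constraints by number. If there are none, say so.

No — constraints 3, 4, 7 are not satisfied.

C1: T = -6 lies in [-7, -4] — holds.
C2: |15 − (-6)| = 21; 21 ≤ 21 — holds.
C3: V = 15 > 12, so we need S ≤ -16; but S = -14 > -16 — does not hold.
C4: W=10, S=-14, P=-10; 0 of them equal 13, not exactly one — does not hold.
C5: 15 mod 4 = 3 — holds.
C6: P = -10 > -11, so we need T ≤ -3; T = -6 ≤ -3 — holds.
C7: T × V = -6 × 15 = -90, not -91 — does not hold.
C8: T = -6 lies in [-8, -3] — holds.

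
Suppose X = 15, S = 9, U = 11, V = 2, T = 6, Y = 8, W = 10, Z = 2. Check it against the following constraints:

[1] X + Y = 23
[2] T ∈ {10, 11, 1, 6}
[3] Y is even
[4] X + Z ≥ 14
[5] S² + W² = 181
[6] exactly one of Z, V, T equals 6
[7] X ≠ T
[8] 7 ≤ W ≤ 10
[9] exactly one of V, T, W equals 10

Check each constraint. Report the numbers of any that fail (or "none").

[1] X + Y = 15 + 8 = 23 — satisfied.
[2] T = 6 is in {10, 11, 1, 6} — satisfied.
[3] Y = 8 is even — satisfied.
[4] X + Z = 15 + 2 = 17; 17 ≥ 14 — satisfied.
[5] S² + W² = 9² + 10² = 81 + 100 = 181 — satisfied.
[6] Z=2, V=2, T=6; 1 of them equals 6 — satisfied.
[7] X = 15, T = 6; distinct — satisfied.
[8] W = 10 lies in [7, 10] — satisfied.
[9] V=2, T=6, W=10; 1 of them equals 10 — satisfied.

None — every constraint holds.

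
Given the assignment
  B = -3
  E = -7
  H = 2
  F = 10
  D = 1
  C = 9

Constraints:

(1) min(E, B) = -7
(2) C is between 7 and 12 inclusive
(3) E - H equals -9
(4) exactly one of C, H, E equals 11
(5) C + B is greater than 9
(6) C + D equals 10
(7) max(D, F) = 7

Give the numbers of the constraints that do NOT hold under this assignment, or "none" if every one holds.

(1) min(-7, -3) = -7  yes
(2) C = 9 lies in [7, 12]  yes
(3) E - H = -7 - 2 = -9  yes
(4) C=9, H=2, E=-7; 0 of them equal 11, not exactly one  no
(5) C + B = 9 + (-3) = 6; 6 ≤ 9, bound 9 not met  no
(6) C + D = 9 + 1 = 10  yes
(7) max(1, 10) = 10, not 7  no

Constraints 4, 5, 7 do not hold.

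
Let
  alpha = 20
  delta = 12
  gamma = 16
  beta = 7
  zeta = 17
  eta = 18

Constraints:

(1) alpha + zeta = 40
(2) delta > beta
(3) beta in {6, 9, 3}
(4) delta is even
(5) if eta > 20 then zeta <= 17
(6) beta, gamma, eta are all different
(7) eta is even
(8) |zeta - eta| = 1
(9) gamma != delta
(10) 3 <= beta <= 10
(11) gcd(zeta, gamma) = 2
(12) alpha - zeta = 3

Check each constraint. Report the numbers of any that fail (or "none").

(1) alpha + zeta = 20 + 17 = 37, not 40  ✘
(2) delta = 12, beta = 7; 12 > 7  ✔
(3) beta = 7 is not in {6, 9, 3}  ✘
(4) delta = 12 is even  ✔
(5) eta = 18, not > 20; antecedent false, conditional vacuously true  ✔
(6) values 7, 16, 18 are pairwise distinct  ✔
(7) eta = 18 is even  ✔
(8) |17 - 18| = 1  ✔
(9) gamma = 16, delta = 12; distinct  ✔
(10) beta = 7 lies in [3, 10]  ✔
(11) gcd(17, 16) = 1, not 2  ✘
(12) alpha - zeta = 20 - 17 = 3  ✔

No — constraints 1, 3, 11 are not satisfied.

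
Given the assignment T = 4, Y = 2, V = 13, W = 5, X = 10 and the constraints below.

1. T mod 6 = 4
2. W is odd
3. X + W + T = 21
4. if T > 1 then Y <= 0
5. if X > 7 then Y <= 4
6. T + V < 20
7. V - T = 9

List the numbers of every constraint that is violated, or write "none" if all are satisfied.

Constraints 3 and 4 do not hold.

1. 4 mod 6 = 4 — holds.
2. W = 5 is odd — holds.
3. X + W + T = 10 + 5 + 4 = 19, not 21 — does not hold.
4. T = 4 > 1, so we need Y ≤ 0; but Y = 2 > 0 — does not hold.
5. X = 10 > 7, so we need Y ≤ 4; Y = 2 ≤ 4 — holds.
6. T + V = 4 + 13 = 17; 17 < 20 — holds.
7. V - T = 13 - 4 = 9 — holds.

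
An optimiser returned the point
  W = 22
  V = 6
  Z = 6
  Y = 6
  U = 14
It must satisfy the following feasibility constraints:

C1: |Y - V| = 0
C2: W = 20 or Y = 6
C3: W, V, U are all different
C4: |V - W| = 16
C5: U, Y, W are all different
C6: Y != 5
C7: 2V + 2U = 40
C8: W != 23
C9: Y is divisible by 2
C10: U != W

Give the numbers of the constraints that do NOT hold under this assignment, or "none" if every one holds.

Yes — all constraints hold.

C1: |6 - 6| = 0 — holds.
C2: W = 22 ≠ 20, but Y = 6 = 6 (second disjunct) — holds.
C3: values 22, 6, 14 are pairwise distinct — holds.
C4: |6 - 22| = 16 — holds.
C5: values 14, 6, 22 are pairwise distinct — holds.
C6: Y = 6, and 6 ≠ 5 — holds.
C7: 2V + 2U = 2(6) + 2(14) = 40 — holds.
C8: W = 22, and 22 ≠ 23 — holds.
C9: 6 / 2 = 3, so 2 divides 6 — holds.
C10: U = 14, W = 22; distinct — holds.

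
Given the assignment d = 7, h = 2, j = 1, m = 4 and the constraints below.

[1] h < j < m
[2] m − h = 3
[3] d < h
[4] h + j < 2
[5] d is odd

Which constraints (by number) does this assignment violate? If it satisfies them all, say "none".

Constraints 1, 2, 3, and 4 are violated.

[1] values 2, 1, 4; h = 2 is not < j = 1  FAIL
[2] m − h = 4 − 2 = 2, not 3  FAIL
[3] d = 7, h = 2; 7 ≥ 2 (want <)  FAIL
[4] h + j = 2 + 1 = 3; 3 ≥ 2, bound 2 not met  FAIL
[5] d = 7 is odd  OK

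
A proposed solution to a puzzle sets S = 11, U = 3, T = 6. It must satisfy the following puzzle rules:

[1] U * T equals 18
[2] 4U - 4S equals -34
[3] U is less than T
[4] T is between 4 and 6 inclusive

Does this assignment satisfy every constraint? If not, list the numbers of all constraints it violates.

Violated: 2.

[1] U * T = 3 * 6 = 18  holds
[2] 4U - 4S = 4(3) - 4(11) = -32, not -34  fails
[3] U = 3, T = 6; 3 < 6  holds
[4] T = 6 lies in [4, 6]  holds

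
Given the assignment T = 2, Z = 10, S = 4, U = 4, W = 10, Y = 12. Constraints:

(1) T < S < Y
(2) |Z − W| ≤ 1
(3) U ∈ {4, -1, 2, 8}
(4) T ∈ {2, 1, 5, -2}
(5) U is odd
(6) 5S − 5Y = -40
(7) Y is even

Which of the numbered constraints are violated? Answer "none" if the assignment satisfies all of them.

(1) values 2 < 4 < 12  true
(2) |10 − 10| = 0; 0 ≤ 1  true
(3) U = 4 is in {4, -1, 2, 8}  true
(4) T = 2 is in {2, 1, 5, -2}  true
(5) U = 4 is even  false
(6) 5S − 5Y = 5(4) − 5(12) = -40  true
(7) Y = 12 is even  true

The assignment fails constraint 5.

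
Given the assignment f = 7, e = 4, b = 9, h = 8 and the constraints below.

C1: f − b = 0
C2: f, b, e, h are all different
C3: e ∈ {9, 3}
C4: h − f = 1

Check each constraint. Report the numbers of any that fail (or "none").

C1: f − b = 7 − 9 = -2, not 0  ✘
C2: values 7, 9, 4, 8 are pairwise distinct  ✔
C3: e = 4 is not in {9, 3}  ✘
C4: h − f = 8 − 7 = 1  ✔

No — constraints 1, 3 are not satisfied.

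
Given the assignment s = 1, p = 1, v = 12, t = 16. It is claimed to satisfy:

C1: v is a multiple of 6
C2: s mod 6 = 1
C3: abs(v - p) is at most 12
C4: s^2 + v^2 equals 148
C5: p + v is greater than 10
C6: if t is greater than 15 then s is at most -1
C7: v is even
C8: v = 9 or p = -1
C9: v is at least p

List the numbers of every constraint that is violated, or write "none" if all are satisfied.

Constraints 4, 6, and 8 do not hold.

C1: 12 / 6 = 2, so 6 divides 12 — holds.
C2: 1 mod 6 = 1 — holds.
C3: abs(12 - 1) = 11; 11 ≤ 12 — holds.
C4: s^2 + v^2 = 1^2 + 12^2 = 1 + 144 = 145, not 148 — does not hold.
C5: p + v = 1 + 12 = 13; 13 > 10 — holds.
C6: t = 16 > 15, so we need s ≤ -1; but s = 1 > -1 — does not hold.
C7: v = 12 is even — holds.
C8: v = 12 ≠ 9 and p = 1 ≠ -1; both disjuncts false — does not hold.
C9: v = 12, p = 1; 12 ≥ 1 — holds.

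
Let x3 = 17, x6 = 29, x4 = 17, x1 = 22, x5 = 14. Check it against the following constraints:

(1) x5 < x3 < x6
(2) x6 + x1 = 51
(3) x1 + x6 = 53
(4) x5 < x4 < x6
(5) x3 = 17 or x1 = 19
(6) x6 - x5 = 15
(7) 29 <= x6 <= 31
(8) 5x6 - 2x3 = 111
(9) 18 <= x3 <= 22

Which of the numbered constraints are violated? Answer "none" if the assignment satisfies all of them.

Constraints 3 and 9 do not hold.

(1) values 14 < 17 < 29  ✓
(2) x6 + x1 = 29 + 22 = 51  ✓
(3) x1 + x6 = 22 + 29 = 51, not 53  ✗
(4) values 14 < 17 < 29  ✓
(5) x3 = 17 = 17 (first disjunct)  ✓
(6) x6 - x5 = 29 - 14 = 15  ✓
(7) x6 = 29 lies in [29, 31]  ✓
(8) 5x6 - 2x3 = 5(29) - 2(17) = 111  ✓
(9) x3 = 17 is outside [18, 22]  ✗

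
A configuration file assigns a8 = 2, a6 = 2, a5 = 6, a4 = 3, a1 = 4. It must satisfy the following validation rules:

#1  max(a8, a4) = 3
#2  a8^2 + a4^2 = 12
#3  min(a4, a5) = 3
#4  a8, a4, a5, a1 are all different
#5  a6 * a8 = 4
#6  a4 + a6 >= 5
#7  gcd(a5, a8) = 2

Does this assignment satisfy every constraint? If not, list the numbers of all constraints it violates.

#1 max(2, 3) = 3 — satisfied.
#2 a8^2 + a4^2 = 2^2 + 3^2 = 4 + 9 = 13, not 12 — violated.
#3 min(3, 6) = 3 — satisfied.
#4 values 2, 3, 6, 4 are pairwise distinct — satisfied.
#5 a6 * a8 = 2 * 2 = 4 — satisfied.
#6 a4 + a6 = 3 + 2 = 5; 5 ≥ 5 — satisfied.
#7 gcd(6, 2) = 2 — satisfied.

No — constraint 2 is not satisfied.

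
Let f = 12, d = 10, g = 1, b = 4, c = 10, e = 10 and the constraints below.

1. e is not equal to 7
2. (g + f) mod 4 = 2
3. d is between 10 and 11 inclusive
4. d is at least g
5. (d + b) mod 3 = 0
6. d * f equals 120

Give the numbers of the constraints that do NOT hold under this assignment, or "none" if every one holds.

1. e = 10, and 10 ≠ 7 — holds.
2. g + f = 13; 13 mod 4 = 1, not 2 — does not hold.
3. d = 10 lies in [10, 11] — holds.
4. d = 10, g = 1; 10 ≥ 1 — holds.
5. d + b = 14; 14 mod 3 = 2, not 0 — does not hold.
6. d * f = 10 * 12 = 120 — holds.

No — constraints 2, 5 are not satisfied.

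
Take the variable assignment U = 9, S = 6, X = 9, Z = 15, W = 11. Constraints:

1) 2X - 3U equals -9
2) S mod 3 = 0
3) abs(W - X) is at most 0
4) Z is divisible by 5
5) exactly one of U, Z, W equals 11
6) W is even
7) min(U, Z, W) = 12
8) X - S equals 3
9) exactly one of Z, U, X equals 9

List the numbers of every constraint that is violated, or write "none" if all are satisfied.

Violated: 3, 6, 7, and 9.

1) 2X - 3U = 2(9) - 3(9) = -9  holds
2) 6 mod 3 = 0  holds
3) abs(11 - 9) = 2; 2 > 0, exceeds bound 0  fails
4) 15 / 5 = 3, so 5 divides 15  holds
5) U=9, Z=15, W=11; 1 of them equals 11  holds
6) W = 11 is odd  fails
7) min(9, 15, 11) = 9, not 12  fails
8) X - S = 9 - 6 = 3  holds
9) Z=15, U=9, X=9; 2 of them equal 9, not exactly one  fails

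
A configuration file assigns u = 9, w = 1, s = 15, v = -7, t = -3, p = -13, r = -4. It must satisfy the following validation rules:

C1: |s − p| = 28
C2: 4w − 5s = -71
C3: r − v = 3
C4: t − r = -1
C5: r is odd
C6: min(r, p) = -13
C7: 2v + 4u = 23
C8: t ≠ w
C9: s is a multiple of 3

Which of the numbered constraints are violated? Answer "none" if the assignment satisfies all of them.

C1: |15 − (-13)| = 28  holds
C2: 4w − 5s = 4(1) − 5(15) = -71  holds
C3: r − v = -4 − (-7) = 3  holds
C4: t − r = -3 − (-4) = 1, not -1  fails
C5: r = -4 is even  fails
C6: min(-4, -13) = -13  holds
C7: 2v + 4u = 2(-7) + 4(9) = 22, not 23  fails
C8: t = -3, w = 1; distinct  holds
C9: 15 / 3 = 5, so 3 divides 15  holds

No — constraints 4, 5, and 7 are not satisfied.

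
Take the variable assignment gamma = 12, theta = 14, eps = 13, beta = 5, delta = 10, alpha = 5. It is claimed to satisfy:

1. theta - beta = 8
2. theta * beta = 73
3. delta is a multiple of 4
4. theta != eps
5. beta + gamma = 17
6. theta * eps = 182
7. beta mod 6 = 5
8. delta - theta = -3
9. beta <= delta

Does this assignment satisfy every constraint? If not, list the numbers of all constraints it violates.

Constraints 1, 2, 3, 8 do not hold.

1. theta - beta = 14 - 5 = 9, not 8  FAIL
2. theta * beta = 14 * 5 = 70, not 73  FAIL
3. 10 = 4*2 + 2, so 4 does not divide 10  FAIL
4. theta = 14, eps = 13; distinct  OK
5. beta + gamma = 5 + 12 = 17  OK
6. theta * eps = 14 * 13 = 182  OK
7. 5 mod 6 = 5  OK
8. delta - theta = 10 - 14 = -4, not -3  FAIL
9. beta = 5, delta = 10; 5 ≤ 10  OK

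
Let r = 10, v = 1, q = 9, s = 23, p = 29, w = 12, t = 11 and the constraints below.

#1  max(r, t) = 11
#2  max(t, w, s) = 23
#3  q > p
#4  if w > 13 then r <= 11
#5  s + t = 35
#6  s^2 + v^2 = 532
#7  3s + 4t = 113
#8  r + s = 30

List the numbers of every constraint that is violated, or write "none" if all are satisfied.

The assignment fails constraints 3, 5, 6, and 8.

#1 max(10, 11) = 11  yes
#2 max(11, 12, 23) = 23  yes
#3 q = 9, p = 29; 9 ≤ 29 (want >)  no
#4 w = 12, not > 13; antecedent false, conditional vacuously true  yes
#5 s + t = 23 + 11 = 34, not 35  no
#6 s^2 + v^2 = 23^2 + 1^2 = 529 + 1 = 530, not 532  no
#7 3s + 4t = 3(23) + 4(11) = 113  yes
#8 r + s = 10 + 23 = 33, not 30  no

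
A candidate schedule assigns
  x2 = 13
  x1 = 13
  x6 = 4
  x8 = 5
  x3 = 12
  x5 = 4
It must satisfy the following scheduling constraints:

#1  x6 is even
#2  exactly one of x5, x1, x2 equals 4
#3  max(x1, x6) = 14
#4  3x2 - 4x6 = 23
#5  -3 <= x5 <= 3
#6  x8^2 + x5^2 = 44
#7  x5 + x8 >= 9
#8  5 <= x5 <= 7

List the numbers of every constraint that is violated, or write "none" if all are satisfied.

#1 x6 = 4 is even — holds.
#2 x5=4, x1=13, x2=13; 1 of them equals 4 — holds.
#3 max(13, 4) = 13, not 14 — does not hold.
#4 3x2 - 4x6 = 3(13) - 4(4) = 23 — holds.
#5 x5 = 4 is outside [-3, 3] — does not hold.
#6 x8^2 + x5^2 = 5^2 + 4^2 = 25 + 16 = 41, not 44 — does not hold.
#7 x5 + x8 = 4 + 5 = 9; 9 ≥ 9 — holds.
#8 x5 = 4 is outside [5, 7] — does not hold.

No — constraints 3, 5, 6, and 8 are not satisfied.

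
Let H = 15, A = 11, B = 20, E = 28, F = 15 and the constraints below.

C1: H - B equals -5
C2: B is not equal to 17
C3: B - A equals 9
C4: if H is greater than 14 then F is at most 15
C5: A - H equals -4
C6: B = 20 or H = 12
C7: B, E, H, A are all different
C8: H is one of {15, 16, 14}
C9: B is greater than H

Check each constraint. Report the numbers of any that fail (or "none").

C1: H - B = 15 - 20 = -5  ✓
C2: B = 20, and 20 ≠ 17  ✓
C3: B - A = 20 - 11 = 9  ✓
C4: H = 15 > 14, so we need F ≤ 15; F = 15 ≤ 15  ✓
C5: A - H = 11 - 15 = -4  ✓
C6: B = 20 = 20 (first disjunct)  ✓
C7: values 20, 28, 15, 11 are pairwise distinct  ✓
C8: H = 15 is in {15, 16, 14}  ✓
C9: B = 20, H = 15; 20 > 15  ✓

Yes — all constraints hold.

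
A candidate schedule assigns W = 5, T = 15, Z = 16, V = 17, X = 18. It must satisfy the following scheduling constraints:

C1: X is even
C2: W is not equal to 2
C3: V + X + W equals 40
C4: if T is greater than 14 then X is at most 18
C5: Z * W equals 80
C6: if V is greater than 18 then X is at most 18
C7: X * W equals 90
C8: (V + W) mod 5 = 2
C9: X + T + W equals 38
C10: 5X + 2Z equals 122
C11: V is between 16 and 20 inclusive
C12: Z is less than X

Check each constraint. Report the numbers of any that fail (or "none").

C1: X = 18 is even — satisfied.
C2: W = 5, and 5 ≠ 2 — satisfied.
C3: V + X + W = 17 + 18 + 5 = 40 — satisfied.
C4: T = 15 > 14, so we need X ≤ 18; X = 18 ≤ 18 — satisfied.
C5: Z * W = 16 * 5 = 80 — satisfied.
C6: V = 17, not > 18; antecedent false, conditional vacuously true — satisfied.
C7: X * W = 18 * 5 = 90 — satisfied.
C8: V + W = 22; 22 mod 5 = 2 — satisfied.
C9: X + T + W = 18 + 15 + 5 = 38 — satisfied.
C10: 5X + 2Z = 5(18) + 2(16) = 122 — satisfied.
C11: V = 17 lies in [16, 20] — satisfied.
C12: Z = 16, X = 18; 16 < 18 — satisfied.

All constraints are satisfied.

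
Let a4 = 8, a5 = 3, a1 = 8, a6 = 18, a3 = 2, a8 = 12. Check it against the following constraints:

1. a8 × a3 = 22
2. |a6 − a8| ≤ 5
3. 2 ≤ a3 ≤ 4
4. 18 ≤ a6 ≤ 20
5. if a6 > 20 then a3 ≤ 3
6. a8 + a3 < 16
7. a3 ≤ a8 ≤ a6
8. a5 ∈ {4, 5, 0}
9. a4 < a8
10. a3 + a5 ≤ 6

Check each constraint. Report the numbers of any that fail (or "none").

1. a8 × a3 = 12 × 2 = 24, not 22  ✘
2. |18 − 12| = 6; 6 > 5, exceeds bound 5  ✘
3. a3 = 2 lies in [2, 4]  ✔
4. a6 = 18 lies in [18, 20]  ✔
5. a6 = 18, not > 20; antecedent false, conditional vacuously true  ✔
6. a8 + a3 = 12 + 2 = 14; 14 < 16  ✔
7. values 2 ≤ 12 ≤ 18  ✔
8. a5 = 3 is not in {4, 5, 0}  ✘
9. a4 = 8, a8 = 12; 8 < 12  ✔
10. a3 + a5 = 2 + 3 = 5; 5 ≤ 6  ✔

The assignment fails constraints 1, 2, and 8.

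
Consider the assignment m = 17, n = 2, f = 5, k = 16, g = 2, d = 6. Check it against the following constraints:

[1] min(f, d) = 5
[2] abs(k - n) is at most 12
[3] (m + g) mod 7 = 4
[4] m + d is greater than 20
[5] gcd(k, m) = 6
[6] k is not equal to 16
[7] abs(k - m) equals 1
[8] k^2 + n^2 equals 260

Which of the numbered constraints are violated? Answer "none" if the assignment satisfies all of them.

[1] min(5, 6) = 5  OK
[2] abs(16 - 2) = 14; 14 > 12, exceeds bound 12  FAIL
[3] m + g = 19; 19 mod 7 = 5, not 4  FAIL
[4] m + d = 17 + 6 = 23; 23 > 20  OK
[5] gcd(16, 17) = 1, not 6  FAIL
[6] k = 16, but 16 is required to differ  FAIL
[7] abs(16 - 17) = 1  OK
[8] k^2 + n^2 = 16^2 + 2^2 = 256 + 4 = 260  OK

Constraints 2, 3, 5, and 6 are violated.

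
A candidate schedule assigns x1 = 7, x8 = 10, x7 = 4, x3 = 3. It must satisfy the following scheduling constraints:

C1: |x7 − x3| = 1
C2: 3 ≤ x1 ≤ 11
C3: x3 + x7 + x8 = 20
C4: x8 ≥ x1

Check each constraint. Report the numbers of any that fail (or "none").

Constraint 3 does not hold.

C1: |4 − 3| = 1  ✓
C2: x1 = 7 lies in [3, 11]  ✓
C3: x3 + x7 + x8 = 3 + 4 + 10 = 17, not 20  ✗
C4: x8 = 10, x1 = 7; 10 ≥ 7  ✓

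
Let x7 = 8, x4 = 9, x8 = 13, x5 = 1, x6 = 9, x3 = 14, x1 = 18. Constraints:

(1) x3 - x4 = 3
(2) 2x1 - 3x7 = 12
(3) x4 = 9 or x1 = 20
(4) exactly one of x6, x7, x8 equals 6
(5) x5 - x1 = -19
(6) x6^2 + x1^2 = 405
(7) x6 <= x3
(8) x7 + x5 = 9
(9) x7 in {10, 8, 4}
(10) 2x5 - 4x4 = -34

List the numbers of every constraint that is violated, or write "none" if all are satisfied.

No — constraints 1, 4, and 5 are not satisfied.

(1) x3 - x4 = 14 - 9 = 5, not 3 — violated.
(2) 2x1 - 3x7 = 2(18) - 3(8) = 12 — OK.
(3) x4 = 9 = 9 (first disjunct) — OK.
(4) x6=9, x7=8, x8=13; 0 of them equal 6, not exactly one — violated.
(5) x5 - x1 = 1 - 18 = -17, not -19 — violated.
(6) x6^2 + x1^2 = 9^2 + 18^2 = 81 + 324 = 405 — OK.
(7) x6 = 9, x3 = 14; 9 ≤ 14 — OK.
(8) x7 + x5 = 8 + 1 = 9 — OK.
(9) x7 = 8 is in {10, 8, 4} — OK.
(10) 2x5 - 4x4 = 2(1) - 4(9) = -34 — OK.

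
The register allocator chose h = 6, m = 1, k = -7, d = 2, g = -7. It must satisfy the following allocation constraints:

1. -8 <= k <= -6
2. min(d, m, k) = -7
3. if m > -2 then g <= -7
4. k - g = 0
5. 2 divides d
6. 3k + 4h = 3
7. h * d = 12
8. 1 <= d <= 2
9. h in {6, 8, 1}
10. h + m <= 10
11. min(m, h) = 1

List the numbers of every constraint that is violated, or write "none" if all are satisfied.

All constraints are satisfied.

1. k = -7 lies in [-8, -6] — satisfied.
2. min(2, 1, -7) = -7 — satisfied.
3. m = 1 > -2, so we need g ≤ -7; g = -7 ≤ -7 — satisfied.
4. k - g = -7 - (-7) = 0 — satisfied.
5. 2 / 2 = 1, so 2 divides 2 — satisfied.
6. 3k + 4h = 3(-7) + 4(6) = 3 — satisfied.
7. h * d = 6 * 2 = 12 — satisfied.
8. d = 2 lies in [1, 2] — satisfied.
9. h = 6 is in {6, 8, 1} — satisfied.
10. h + m = 6 + 1 = 7; 7 ≤ 10 — satisfied.
11. min(1, 6) = 1 — satisfied.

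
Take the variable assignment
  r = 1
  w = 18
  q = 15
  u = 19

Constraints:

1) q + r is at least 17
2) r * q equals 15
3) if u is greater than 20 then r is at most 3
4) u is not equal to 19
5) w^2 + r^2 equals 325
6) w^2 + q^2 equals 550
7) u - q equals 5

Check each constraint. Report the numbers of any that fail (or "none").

1) q + r = 15 + 1 = 16; 16 < 17, bound 17 not met  no
2) r * q = 1 * 15 = 15  yes
3) u = 19, not > 20; antecedent false, conditional vacuously true  yes
4) u = 19, but 19 is required to differ  no
5) w^2 + r^2 = 18^2 + 1^2 = 324 + 1 = 325  yes
6) w^2 + q^2 = 18^2 + 15^2 = 324 + 225 = 549, not 550  no
7) u - q = 19 - 15 = 4, not 5  no

The assignment fails constraints 1, 4, 6, and 7.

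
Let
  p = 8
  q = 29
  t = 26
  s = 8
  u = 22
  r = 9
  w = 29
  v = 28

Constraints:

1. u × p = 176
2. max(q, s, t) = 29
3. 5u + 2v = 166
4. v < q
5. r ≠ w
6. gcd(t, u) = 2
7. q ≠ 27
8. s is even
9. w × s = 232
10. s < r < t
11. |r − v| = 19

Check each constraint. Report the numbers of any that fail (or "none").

1. u × p = 22 × 8 = 176  yes
2. max(29, 8, 26) = 29  yes
3. 5u + 2v = 5(22) + 2(28) = 166  yes
4. v = 28, q = 29; 28 < 29  yes
5. r = 9, w = 29; distinct  yes
6. gcd(26, 22) = 2  yes
7. q = 29, and 29 ≠ 27  yes
8. s = 8 is even  yes
9. w × s = 29 × 8 = 232  yes
10. values 8 < 9 < 26  yes
11. |9 − 28| = 19  yes

None — every constraint holds.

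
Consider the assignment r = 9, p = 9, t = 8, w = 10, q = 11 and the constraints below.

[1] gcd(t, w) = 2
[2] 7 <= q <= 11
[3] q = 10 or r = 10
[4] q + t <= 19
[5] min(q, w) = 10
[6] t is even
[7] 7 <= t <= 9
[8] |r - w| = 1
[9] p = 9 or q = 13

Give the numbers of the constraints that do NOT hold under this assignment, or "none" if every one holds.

Violated: 3.

[1] gcd(8, 10) = 2 — holds.
[2] q = 11 lies in [7, 11] — holds.
[3] q = 11 ≠ 10 and r = 9 ≠ 10; both disjuncts false — does not hold.
[4] q + t = 11 + 8 = 19; 19 ≤ 19 — holds.
[5] min(11, 10) = 10 — holds.
[6] t = 8 is even — holds.
[7] t = 8 lies in [7, 9] — holds.
[8] |9 - 10| = 1 — holds.
[9] p = 9 = 9 (first disjunct) — holds.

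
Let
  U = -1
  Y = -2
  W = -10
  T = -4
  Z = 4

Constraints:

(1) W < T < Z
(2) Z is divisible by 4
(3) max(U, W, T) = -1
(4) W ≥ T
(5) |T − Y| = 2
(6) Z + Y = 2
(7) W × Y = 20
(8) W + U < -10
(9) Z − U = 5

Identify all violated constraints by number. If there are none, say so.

No — constraint 4 is not satisfied.

(1) values -10 < -4 < 4  holds
(2) 4 / 4 = 1, so 4 divides 4  holds
(3) max(-1, -10, -4) = -1  holds
(4) W = -10, T = -4; -10 < -4 (want ≥)  fails
(5) |-4 − (-2)| = 2  holds
(6) Z + Y = 4 + (-2) = 2  holds
(7) W × Y = -10 × (-2) = 20  holds
(8) W + U = -10 + (-1) = -11; -11 < -10  holds
(9) Z − U = 4 − (-1) = 5  holds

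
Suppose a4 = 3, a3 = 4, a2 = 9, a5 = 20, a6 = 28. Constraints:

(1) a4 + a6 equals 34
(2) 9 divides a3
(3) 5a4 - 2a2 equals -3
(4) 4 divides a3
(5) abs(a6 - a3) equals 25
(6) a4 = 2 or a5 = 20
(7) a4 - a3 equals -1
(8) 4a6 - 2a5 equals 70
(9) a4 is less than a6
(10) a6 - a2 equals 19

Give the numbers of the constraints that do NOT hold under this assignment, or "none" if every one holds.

Constraints 1, 2, 5, and 8 are violated.

(1) a4 + a6 = 3 + 28 = 31, not 34 — violated.
(2) 4 = 9*0 + 4, so 9 does not divide 4 — violated.
(3) 5a4 - 2a2 = 5(3) - 2(9) = -3 — satisfied.
(4) 4 / 4 = 1, so 4 divides 4 — satisfied.
(5) abs(28 - 4) = 24, not 25 — violated.
(6) a4 = 3 ≠ 2, but a5 = 20 = 20 (second disjunct) — satisfied.
(7) a4 - a3 = 3 - 4 = -1 — satisfied.
(8) 4a6 - 2a5 = 4(28) - 2(20) = 72, not 70 — violated.
(9) a4 = 3, a6 = 28; 3 < 28 — satisfied.
(10) a6 - a2 = 28 - 9 = 19 — satisfied.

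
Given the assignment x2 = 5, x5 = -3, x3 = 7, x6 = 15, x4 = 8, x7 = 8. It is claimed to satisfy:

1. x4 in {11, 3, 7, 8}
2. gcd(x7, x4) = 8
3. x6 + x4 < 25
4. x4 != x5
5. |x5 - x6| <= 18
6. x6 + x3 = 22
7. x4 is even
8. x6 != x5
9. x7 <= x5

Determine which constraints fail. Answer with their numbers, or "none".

1. x4 = 8 is in {11, 3, 7, 8} — OK.
2. gcd(8, 8) = 8 — OK.
3. x6 + x4 = 15 + 8 = 23; 23 < 25 — OK.
4. x4 = 8, x5 = -3; distinct — OK.
5. |-3 - 15| = 18; 18 ≤ 18 — OK.
6. x6 + x3 = 15 + 7 = 22 — OK.
7. x4 = 8 is even — OK.
8. x6 = 15, x5 = -3; distinct — OK.
9. x7 = 8, x5 = -3; 8 > -3 (want ≤) — violated.

Violated: 9.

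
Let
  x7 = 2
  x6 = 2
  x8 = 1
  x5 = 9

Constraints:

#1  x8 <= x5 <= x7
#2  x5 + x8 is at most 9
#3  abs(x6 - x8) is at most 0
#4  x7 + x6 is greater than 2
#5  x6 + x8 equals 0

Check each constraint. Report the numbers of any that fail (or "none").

#1 values 1, 9, 2; x5 = 9 is not <= x7 = 2  ✘
#2 x5 + x8 = 9 + 1 = 10; 10 > 9, bound 9 not met  ✘
#3 abs(2 - 1) = 1; 1 > 0, exceeds bound 0  ✘
#4 x7 + x6 = 2 + 2 = 4; 4 > 2  ✔
#5 x6 + x8 = 2 + 1 = 3, not 0  ✘

Violated: 1, 2, 3, 5.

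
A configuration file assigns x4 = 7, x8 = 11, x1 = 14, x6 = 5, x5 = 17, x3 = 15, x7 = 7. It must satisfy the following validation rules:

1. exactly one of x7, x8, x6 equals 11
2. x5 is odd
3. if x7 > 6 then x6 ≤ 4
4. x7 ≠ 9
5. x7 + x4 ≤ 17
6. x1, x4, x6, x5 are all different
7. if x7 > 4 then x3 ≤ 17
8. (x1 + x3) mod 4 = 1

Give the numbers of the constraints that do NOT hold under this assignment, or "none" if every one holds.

1. x7=7, x8=11, x6=5; 1 of them equals 11  ✔
2. x5 = 17 is odd  ✔
3. x7 = 7 > 6, so we need x6 ≤ 4; but x6 = 5 > 4  ✘
4. x7 = 7, and 7 ≠ 9  ✔
5. x7 + x4 = 7 + 7 = 14; 14 ≤ 17  ✔
6. values 14, 7, 5, 17 are pairwise distinct  ✔
7. x7 = 7 > 4, so we need x3 ≤ 17; x3 = 15 ≤ 17  ✔
8. x1 + x3 = 29; 29 mod 4 = 1  ✔

Constraint 3 is violated.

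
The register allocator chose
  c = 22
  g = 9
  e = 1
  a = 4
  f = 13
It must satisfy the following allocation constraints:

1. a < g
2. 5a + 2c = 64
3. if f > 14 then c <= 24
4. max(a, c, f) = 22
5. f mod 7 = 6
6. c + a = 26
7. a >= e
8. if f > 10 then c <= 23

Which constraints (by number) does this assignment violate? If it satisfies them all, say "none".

1. a = 4, g = 9; 4 < 9  yes
2. 5a + 2c = 5(4) + 2(22) = 64  yes
3. f = 13, not > 14; antecedent false, conditional vacuously true  yes
4. max(4, 22, 13) = 22  yes
5. 13 mod 7 = 6  yes
6. c + a = 22 + 4 = 26  yes
7. a = 4, e = 1; 4 ≥ 1  yes
8. f = 13 > 10, so we need c ≤ 23; c = 22 ≤ 23  yes

Yes — all constraints hold.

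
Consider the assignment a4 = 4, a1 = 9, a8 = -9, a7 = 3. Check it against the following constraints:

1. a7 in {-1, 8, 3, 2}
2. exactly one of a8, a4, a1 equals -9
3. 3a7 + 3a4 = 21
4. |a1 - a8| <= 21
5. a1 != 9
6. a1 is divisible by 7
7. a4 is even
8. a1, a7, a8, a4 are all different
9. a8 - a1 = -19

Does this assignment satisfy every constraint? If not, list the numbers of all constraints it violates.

1. a7 = 3 is in {-1, 8, 3, 2}  holds
2. a8=-9, a4=4, a1=9; 1 of them equals -9  holds
3. 3a7 + 3a4 = 3(3) + 3(4) = 21  holds
4. |9 - (-9)| = 18; 18 ≤ 21  holds
5. a1 = 9, but 9 is required to differ  fails
6. 9 = 7*1 + 2, so 7 does not divide 9  fails
7. a4 = 4 is even  holds
8. values 9, 3, -9, 4 are pairwise distinct  holds
9. a8 - a1 = -9 - 9 = -18, not -19  fails

Constraints 5, 6, 9 are violated.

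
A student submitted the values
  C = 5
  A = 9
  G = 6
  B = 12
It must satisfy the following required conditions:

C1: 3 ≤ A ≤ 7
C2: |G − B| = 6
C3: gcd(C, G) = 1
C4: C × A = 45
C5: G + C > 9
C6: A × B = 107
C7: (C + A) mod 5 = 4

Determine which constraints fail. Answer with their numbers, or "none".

The assignment fails constraints 1 and 6.

C1: A = 9 is outside [3, 7] — fails.
C2: |6 − 12| = 6 — holds.
C3: gcd(5, 6) = 1 — holds.
C4: C × A = 5 × 9 = 45 — holds.
C5: G + C = 6 + 5 = 11; 11 > 9 — holds.
C6: A × B = 9 × 12 = 108, not 107 — fails.
C7: C + A = 14; 14 mod 5 = 4 — holds.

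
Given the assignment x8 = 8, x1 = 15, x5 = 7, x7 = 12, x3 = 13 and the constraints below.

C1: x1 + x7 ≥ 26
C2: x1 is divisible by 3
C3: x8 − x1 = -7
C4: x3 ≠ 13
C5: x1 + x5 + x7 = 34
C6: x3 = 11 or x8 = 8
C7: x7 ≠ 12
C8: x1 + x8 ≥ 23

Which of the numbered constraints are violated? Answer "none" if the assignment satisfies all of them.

No — constraints 4 and 7 are not satisfied.

C1: x1 + x7 = 15 + 12 = 27; 27 ≥ 26 — holds.
C2: 15 / 3 = 5, so 3 divides 15 — holds.
C3: x8 − x1 = 8 − 15 = -7 — holds.
C4: x3 = 13, but 13 is required to differ — does not hold.
C5: x1 + x5 + x7 = 15 + 7 + 12 = 34 — holds.
C6: x3 = 13 ≠ 11, but x8 = 8 = 8 (second disjunct) — holds.
C7: x7 = 12, but 12 is required to differ — does not hold.
C8: x1 + x8 = 15 + 8 = 23; 23 ≥ 23 — holds.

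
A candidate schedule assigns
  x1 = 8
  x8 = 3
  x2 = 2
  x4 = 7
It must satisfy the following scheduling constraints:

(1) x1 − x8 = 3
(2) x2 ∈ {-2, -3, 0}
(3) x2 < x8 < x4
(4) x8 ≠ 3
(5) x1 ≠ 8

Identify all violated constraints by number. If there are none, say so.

(1) x1 − x8 = 8 − 3 = 5, not 3  fails
(2) x2 = 2 is not in {-2, -3, 0}  fails
(3) values 2 < 3 < 7  holds
(4) x8 = 3, but 3 is required to differ  fails
(5) x1 = 8, but 8 is required to differ  fails

The assignment fails constraints 1, 2, 4, and 5.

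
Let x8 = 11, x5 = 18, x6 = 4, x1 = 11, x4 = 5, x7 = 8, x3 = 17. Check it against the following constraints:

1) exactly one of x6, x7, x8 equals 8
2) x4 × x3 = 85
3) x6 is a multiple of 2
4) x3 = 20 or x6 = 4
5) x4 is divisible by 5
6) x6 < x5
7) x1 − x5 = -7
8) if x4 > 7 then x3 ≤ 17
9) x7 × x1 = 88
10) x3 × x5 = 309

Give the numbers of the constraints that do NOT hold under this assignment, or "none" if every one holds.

1) x6=4, x7=8, x8=11; 1 of them equals 8  OK
2) x4 × x3 = 5 × 17 = 85  OK
3) 4 / 2 = 2, so 2 divides 4  OK
4) x3 = 17 ≠ 20, but x6 = 4 = 4 (second disjunct)  OK
5) 5 / 5 = 1, so 5 divides 5  OK
6) x6 = 4, x5 = 18; 4 < 18  OK
7) x1 − x5 = 11 − 18 = -7  OK
8) x4 = 5, not > 7; antecedent false, conditional vacuously true  OK
9) x7 × x1 = 8 × 11 = 88  OK
10) x3 × x5 = 17 × 18 = 306, not 309  FAIL

Violated: 10.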